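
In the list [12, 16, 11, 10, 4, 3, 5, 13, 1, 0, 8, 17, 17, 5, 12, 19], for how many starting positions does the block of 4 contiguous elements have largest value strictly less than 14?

[12, 16, 11, 10] → max 16
[16, 11, 10, 4] → max 16
[11, 10, 4, 3] → max 11  < 14 ✓
[10, 4, 3, 5] → max 10  < 14 ✓
[4, 3, 5, 13] → max 13  < 14 ✓
[3, 5, 13, 1] → max 13  < 14 ✓
[5, 13, 1, 0] → max 13  < 14 ✓
[13, 1, 0, 8] → max 13  < 14 ✓
[1, 0, 8, 17] → max 17
[0, 8, 17, 17] → max 17
[8, 17, 17, 5] → max 17
[17, 17, 5, 12] → max 17
[17, 5, 12, 19] → max 19
6 windows satisfy the condition.

6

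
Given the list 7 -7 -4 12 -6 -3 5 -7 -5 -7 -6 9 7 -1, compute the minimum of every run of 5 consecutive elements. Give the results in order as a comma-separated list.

[7, -7, -4, 12, -6] → min -7
[-7, -4, 12, -6, -3] → min -7
[-4, 12, -6, -3, 5] → min -6
[12, -6, -3, 5, -7] → min -7
[-6, -3, 5, -7, -5] → min -7
[-3, 5, -7, -5, -7] → min -7
[5, -7, -5, -7, -6] → min -7
[-7, -5, -7, -6, 9] → min -7
[-5, -7, -6, 9, 7] → min -7
[-7, -6, 9, 7, -1] → min -7

-7, -7, -6, -7, -7, -7, -7, -7, -7, -7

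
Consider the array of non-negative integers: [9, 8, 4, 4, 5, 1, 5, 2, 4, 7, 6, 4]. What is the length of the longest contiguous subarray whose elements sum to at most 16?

add 9: [9] sum 9, len 1
add 8: [8] sum 8, len 1
add 4: [8, 4] sum 12, len 2
add 4: [8, 4, 4] sum 16, len 3
add 5: [4, 4, 5] sum 13, len 3
add 1: [4, 4, 5, 1] sum 14, len 4
add 5: [4, 5, 1, 5] sum 15, len 4
add 2: [5, 1, 5, 2] sum 13, len 4
add 4: [1, 5, 2, 4] sum 12, len 4
add 7: [2, 4, 7] sum 13, len 3
add 6: [7, 6] sum 13, len 2
add 4: [6, 4] sum 10, len 2
Longest length seen: 4.

4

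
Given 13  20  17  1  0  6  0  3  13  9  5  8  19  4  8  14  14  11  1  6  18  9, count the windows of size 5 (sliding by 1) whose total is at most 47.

[13, 20, 17, 1, 0] → sum 51
[20, 17, 1, 0, 6] → sum 44  ≤ 47 ✓
[17, 1, 0, 6, 0] → sum 24  ≤ 47 ✓
[1, 0, 6, 0, 3] → sum 10  ≤ 47 ✓
[0, 6, 0, 3, 13] → sum 22  ≤ 47 ✓
[6, 0, 3, 13, 9] → sum 31  ≤ 47 ✓
[0, 3, 13, 9, 5] → sum 30  ≤ 47 ✓
[3, 13, 9, 5, 8] → sum 38  ≤ 47 ✓
[13, 9, 5, 8, 19] → sum 54
[9, 5, 8, 19, 4] → sum 45  ≤ 47 ✓
[5, 8, 19, 4, 8] → sum 44  ≤ 47 ✓
[8, 19, 4, 8, 14] → sum 53
[19, 4, 8, 14, 14] → sum 59
[4, 8, 14, 14, 11] → sum 51
[8, 14, 14, 11, 1] → sum 48
[14, 14, 11, 1, 6] → sum 46  ≤ 47 ✓
[14, 11, 1, 6, 18] → sum 50
[11, 1, 6, 18, 9] → sum 45  ≤ 47 ✓
11 windows satisfy the condition.

11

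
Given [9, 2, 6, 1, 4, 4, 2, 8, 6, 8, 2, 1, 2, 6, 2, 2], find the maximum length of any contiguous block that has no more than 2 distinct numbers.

[9] 1 distinct, len 1
[9, 2] 2 distinct, len 2
[2, 6] 2 distinct, len 2
[6, 1] 2 distinct, len 2
[1, 4] 2 distinct, len 2
[1, 4, 4] 2 distinct, len 3
[4, 4, 2] 2 distinct, len 3
[2, 8] 2 distinct, len 2
[8, 6] 2 distinct, len 2
[8, 6, 8] 2 distinct, len 3
[8, 2] 2 distinct, len 2
[2, 1] 2 distinct, len 2
[2, 1, 2] 2 distinct, len 3
[2, 6] 2 distinct, len 2
[2, 6, 2] 2 distinct, len 3
[2, 6, 2, 2] 2 distinct, len 4
Longest length with ≤2 distinct: 4.

4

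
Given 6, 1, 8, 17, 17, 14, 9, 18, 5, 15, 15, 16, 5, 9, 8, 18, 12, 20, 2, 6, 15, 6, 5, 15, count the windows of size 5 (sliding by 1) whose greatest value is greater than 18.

(6, 1, 8, 17, 17) → max 17
(1, 8, 17, 17, 14) → max 17
(8, 17, 17, 14, 9) → max 17
(17, 17, 14, 9, 18) → max 18
(17, 14, 9, 18, 5) → max 18
(14, 9, 18, 5, 15) → max 18
(9, 18, 5, 15, 15) → max 18
(18, 5, 15, 15, 16) → max 18
(5, 15, 15, 16, 5) → max 16
(15, 15, 16, 5, 9) → max 16
(15, 16, 5, 9, 8) → max 16
(16, 5, 9, 8, 18) → max 18
(5, 9, 8, 18, 12) → max 18
(9, 8, 18, 12, 20) → max 20  > 18 ✓
(8, 18, 12, 20, 2) → max 20  > 18 ✓
(18, 12, 20, 2, 6) → max 20  > 18 ✓
(12, 20, 2, 6, 15) → max 20  > 18 ✓
(20, 2, 6, 15, 6) → max 20  > 18 ✓
(2, 6, 15, 6, 5) → max 15
(6, 15, 6, 5, 15) → max 15
5 windows satisfy the condition.

5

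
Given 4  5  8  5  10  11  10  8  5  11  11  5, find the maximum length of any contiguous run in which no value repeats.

4

add 4: [4] len 1
add 5: [4, 5] len 2
add 8: [4, 5, 8] len 3
add 5 (repeat 5, move left end past it): [8, 5] len 2
add 10: [8, 5, 10] len 3
add 11: [8, 5, 10, 11] len 4
add 10 (repeat 10, move left end past it): [11, 10] len 2
add 8: [11, 10, 8] len 3
add 5: [11, 10, 8, 5] len 4
add 11 (repeat 11, move left end past it): [10, 8, 5, 11] len 4
add 11 (repeat 11, move left end past it): [11] len 1
add 5: [11, 5] len 2
Longest all-distinct length: 4.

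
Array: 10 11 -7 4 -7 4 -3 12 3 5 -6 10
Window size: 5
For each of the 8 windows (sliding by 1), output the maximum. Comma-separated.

11, 11, 4, 12, 12, 12, 12, 12

[10, 11, -7, 4, -7] → max 11
[11, -7, 4, -7, 4] → max 11
[-7, 4, -7, 4, -3] → max 4
[4, -7, 4, -3, 12] → max 12
[-7, 4, -3, 12, 3] → max 12
[4, -3, 12, 3, 5] → max 12
[-3, 12, 3, 5, -6] → max 12
[12, 3, 5, -6, 10] → max 12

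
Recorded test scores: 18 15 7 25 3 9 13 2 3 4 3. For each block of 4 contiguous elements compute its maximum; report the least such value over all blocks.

[18, 15, 7, 25] → max 25
[15, 7, 25, 3] → max 25
[7, 25, 3, 9] → max 25
[25, 3, 9, 13] → max 25
[3, 9, 13, 2] → max 13
[9, 13, 2, 3] → max 13
[13, 2, 3, 4] → max 13
[2, 3, 4, 3] → max 4
Least of these is 4.

4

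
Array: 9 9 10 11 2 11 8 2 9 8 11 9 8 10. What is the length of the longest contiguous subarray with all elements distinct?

4

[9] len 1
[9] len 1
[9, 10] len 2
[9, 10, 11] len 3
[9, 10, 11, 2] len 4
[2, 11] len 2
[2, 11, 8] len 3
[11, 8, 2] len 3
[11, 8, 2, 9] len 4
[2, 9, 8] len 3
[2, 9, 8, 11] len 4
[8, 11, 9] len 3
[11, 9, 8] len 3
[11, 9, 8, 10] len 4
Longest all-distinct length: 4.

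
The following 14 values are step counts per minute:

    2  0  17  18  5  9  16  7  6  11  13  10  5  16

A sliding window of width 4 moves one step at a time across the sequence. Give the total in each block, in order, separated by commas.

Sliding a size-4 window across the 14 values:
[2, 0, 17, 18] → sum 37
[0, 17, 18, 5] → sum 40
[17, 18, 5, 9] → sum 49
[18, 5, 9, 16] → sum 48
[5, 9, 16, 7] → sum 37
[9, 16, 7, 6] → sum 38
[16, 7, 6, 11] → sum 40
[7, 6, 11, 13] → sum 37
[6, 11, 13, 10] → sum 40
[11, 13, 10, 5] → sum 39
[13, 10, 5, 16] → sum 44

37, 40, 49, 48, 37, 38, 40, 37, 40, 39, 44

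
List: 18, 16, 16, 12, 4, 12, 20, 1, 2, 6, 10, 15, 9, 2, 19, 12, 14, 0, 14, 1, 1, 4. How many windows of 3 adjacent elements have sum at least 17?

16

(18, 16, 16) → sum 50  ≥ 17 ✓
(16, 16, 12) → sum 44  ≥ 17 ✓
(16, 12, 4) → sum 32  ≥ 17 ✓
(12, 4, 12) → sum 28  ≥ 17 ✓
(4, 12, 20) → sum 36  ≥ 17 ✓
(12, 20, 1) → sum 33  ≥ 17 ✓
(20, 1, 2) → sum 23  ≥ 17 ✓
(1, 2, 6) → sum 9
(2, 6, 10) → sum 18  ≥ 17 ✓
(6, 10, 15) → sum 31  ≥ 17 ✓
(10, 15, 9) → sum 34  ≥ 17 ✓
(15, 9, 2) → sum 26  ≥ 17 ✓
(9, 2, 19) → sum 30  ≥ 17 ✓
(2, 19, 12) → sum 33  ≥ 17 ✓
(19, 12, 14) → sum 45  ≥ 17 ✓
(12, 14, 0) → sum 26  ≥ 17 ✓
(14, 0, 14) → sum 28  ≥ 17 ✓
(0, 14, 1) → sum 15
(14, 1, 1) → sum 16
(1, 1, 4) → sum 6
16 windows satisfy the condition.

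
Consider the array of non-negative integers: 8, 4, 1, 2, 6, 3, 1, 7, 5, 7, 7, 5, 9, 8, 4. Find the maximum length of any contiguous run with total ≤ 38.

add 8: [8] sum 8, len 1
add 4: [8, 4] sum 12, len 2
add 1: [8, 4, 1] sum 13, len 3
add 2: [8, 4, 1, 2] sum 15, len 4
add 6: [8, 4, 1, 2, 6] sum 21, len 5
add 3: [8, 4, 1, 2, 6, 3] sum 24, len 6
add 1: [8, 4, 1, 2, 6, 3, 1] sum 25, len 7
add 7: [8, 4, 1, 2, 6, 3, 1, 7] sum 32, len 8
add 5: [8, 4, 1, 2, 6, 3, 1, 7, 5] sum 37, len 9
add 7: [4, 1, 2, 6, 3, 1, 7, 5, 7] sum 36, len 9
add 7: [2, 6, 3, 1, 7, 5, 7, 7] sum 38, len 8
add 5: [3, 1, 7, 5, 7, 7, 5] sum 35, len 7
add 9: [5, 7, 7, 5, 9] sum 33, len 5
add 8: [7, 7, 5, 9, 8] sum 36, len 5
add 4: [7, 5, 9, 8, 4] sum 33, len 5
Longest length seen: 9.

9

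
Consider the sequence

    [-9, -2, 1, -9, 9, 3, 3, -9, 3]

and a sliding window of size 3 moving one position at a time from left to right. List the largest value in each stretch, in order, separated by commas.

1, 1, 9, 9, 9, 3, 3

(-9, -2, 1) → max 1
(-2, 1, -9) → max 1
(1, -9, 9) → max 9
(-9, 9, 3) → max 9
(9, 3, 3) → max 9
(3, 3, -9) → max 3
(3, -9, 3) → max 3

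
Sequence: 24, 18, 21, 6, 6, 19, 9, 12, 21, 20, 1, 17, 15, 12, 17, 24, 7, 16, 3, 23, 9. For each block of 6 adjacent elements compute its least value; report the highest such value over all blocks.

(24, 18, 21, 6, 6, 19) → min 6
(18, 21, 6, 6, 19, 9) → min 6
(21, 6, 6, 19, 9, 12) → min 6
(6, 6, 19, 9, 12, 21) → min 6
(6, 19, 9, 12, 21, 20) → min 6
(19, 9, 12, 21, 20, 1) → min 1
(9, 12, 21, 20, 1, 17) → min 1
(12, 21, 20, 1, 17, 15) → min 1
(21, 20, 1, 17, 15, 12) → min 1
(20, 1, 17, 15, 12, 17) → min 1
(1, 17, 15, 12, 17, 24) → min 1
(17, 15, 12, 17, 24, 7) → min 7
(15, 12, 17, 24, 7, 16) → min 7
(12, 17, 24, 7, 16, 3) → min 3
(17, 24, 7, 16, 3, 23) → min 3
(24, 7, 16, 3, 23, 9) → min 3
Highest of these is 7.

7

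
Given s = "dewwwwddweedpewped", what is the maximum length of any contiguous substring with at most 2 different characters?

7

Extend right; when distinct count exceeds 2, shrink from the left:
[d] 1 distinct, len 1
[d, e] 2 distinct, len 2
[e, w] 2 distinct, len 2
[e, w, w] 2 distinct, len 3
[e, w, w, w] 2 distinct, len 4
[e, w, w, w, w] 2 distinct, len 5
[w, w, w, w, d] 2 distinct, len 5
[w, w, w, w, d, d] 2 distinct, len 6
[w, w, w, w, d, d, w] 2 distinct, len 7
[w, e] 2 distinct, len 2
[w, e, e] 2 distinct, len 3
[e, e, d] 2 distinct, len 3
[d, p] 2 distinct, len 2
[p, e] 2 distinct, len 2
[e, w] 2 distinct, len 2
[w, p] 2 distinct, len 2
[p, e] 2 distinct, len 2
[e, d] 2 distinct, len 2
Longest length with ≤2 distinct: 7.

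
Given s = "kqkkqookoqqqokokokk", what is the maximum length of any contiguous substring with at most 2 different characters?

Extend right; when distinct count exceeds 2, shrink from the left:
[k] 1 distinct, len 1
[k, q] 2 distinct, len 2
[k, q, k] 2 distinct, len 3
[k, q, k, k] 2 distinct, len 4
[k, q, k, k, q] 2 distinct, len 5
[q, o] 2 distinct, len 2
[q, o, o] 2 distinct, len 3
[o, o, k] 2 distinct, len 3
[o, o, k, o] 2 distinct, len 4
[o, q] 2 distinct, len 2
[o, q, q] 2 distinct, len 3
[o, q, q, q] 2 distinct, len 4
[o, q, q, q, o] 2 distinct, len 5
[o, k] 2 distinct, len 2
[o, k, o] 2 distinct, len 3
[o, k, o, k] 2 distinct, len 4
[o, k, o, k, o] 2 distinct, len 5
[o, k, o, k, o, k] 2 distinct, len 6
[o, k, o, k, o, k, k] 2 distinct, len 7
Longest length with ≤2 distinct: 7.

7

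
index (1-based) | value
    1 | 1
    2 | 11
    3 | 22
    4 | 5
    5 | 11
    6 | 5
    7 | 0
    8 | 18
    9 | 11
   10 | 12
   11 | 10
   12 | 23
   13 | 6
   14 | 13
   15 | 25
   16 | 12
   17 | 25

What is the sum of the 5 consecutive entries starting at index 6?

46

Elements at indices 6..10: 5, 0, 18, 11, 12
sum(5, 0, 18, 11, 12) = 46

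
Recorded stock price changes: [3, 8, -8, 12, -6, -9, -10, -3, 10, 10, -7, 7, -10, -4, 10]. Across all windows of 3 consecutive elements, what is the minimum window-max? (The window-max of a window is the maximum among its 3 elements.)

Each size-3 window and its max:
3 8 -8 → max 8
8 -8 12 → max 12
-8 12 -6 → max 12
12 -6 -9 → max 12
-6 -9 -10 → max -6
-9 -10 -3 → max -3
-10 -3 10 → max 10
-3 10 10 → max 10
10 10 -7 → max 10
10 -7 7 → max 10
-7 7 -10 → max 7
7 -10 -4 → max 7
-10 -4 10 → max 10
Minimum of these is -6.

-6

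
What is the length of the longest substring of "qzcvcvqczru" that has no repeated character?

add q: [q] len 1
add z: [q, z] len 2
add c: [q, z, c] len 3
add v: [q, z, c, v] len 4
add c (repeat c, move left end past it): [v, c] len 2
add v (repeat v, move left end past it): [c, v] len 2
add q: [c, v, q] len 3
add c (repeat c, move left end past it): [v, q, c] len 3
add z: [v, q, c, z] len 4
add r: [v, q, c, z, r] len 5
add u: [v, q, c, z, r, u] len 6
Longest all-distinct length: 6.

6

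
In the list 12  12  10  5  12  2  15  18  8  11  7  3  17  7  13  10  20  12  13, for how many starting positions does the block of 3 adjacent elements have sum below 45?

16

(12, 12, 10) → sum 34  < 45 ✓
(12, 10, 5) → sum 27  < 45 ✓
(10, 5, 12) → sum 27  < 45 ✓
(5, 12, 2) → sum 19  < 45 ✓
(12, 2, 15) → sum 29  < 45 ✓
(2, 15, 18) → sum 35  < 45 ✓
(15, 18, 8) → sum 41  < 45 ✓
(18, 8, 11) → sum 37  < 45 ✓
(8, 11, 7) → sum 26  < 45 ✓
(11, 7, 3) → sum 21  < 45 ✓
(7, 3, 17) → sum 27  < 45 ✓
(3, 17, 7) → sum 27  < 45 ✓
(17, 7, 13) → sum 37  < 45 ✓
(7, 13, 10) → sum 30  < 45 ✓
(13, 10, 20) → sum 43  < 45 ✓
(10, 20, 12) → sum 42  < 45 ✓
(20, 12, 13) → sum 45
16 windows satisfy the condition.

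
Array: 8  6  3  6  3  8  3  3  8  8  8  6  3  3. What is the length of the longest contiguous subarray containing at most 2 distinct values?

7

add 8: window [8] (1 distinct), len 1
add 6: window [8, 6] (2 distinct), len 2
add 3: window [6, 3] (2 distinct), len 2
add 6: window [6, 3, 6] (2 distinct), len 3
add 3: window [6, 3, 6, 3] (2 distinct), len 4
add 8: window [3, 8] (2 distinct), len 2
add 3: window [3, 8, 3] (2 distinct), len 3
add 3: window [3, 8, 3, 3] (2 distinct), len 4
add 8: window [3, 8, 3, 3, 8] (2 distinct), len 5
add 8: window [3, 8, 3, 3, 8, 8] (2 distinct), len 6
add 8: window [3, 8, 3, 3, 8, 8, 8] (2 distinct), len 7
add 6: window [8, 8, 8, 6] (2 distinct), len 4
add 3: window [6, 3] (2 distinct), len 2
add 3: window [6, 3, 3] (2 distinct), len 3
Longest length with ≤2 distinct: 7.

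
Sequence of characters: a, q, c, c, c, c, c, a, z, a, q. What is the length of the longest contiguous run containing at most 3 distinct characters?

8

[a] 1 distinct, len 1
[a, q] 2 distinct, len 2
[a, q, c] 3 distinct, len 3
[a, q, c, c] 3 distinct, len 4
[a, q, c, c, c] 3 distinct, len 5
[a, q, c, c, c, c] 3 distinct, len 6
[a, q, c, c, c, c, c] 3 distinct, len 7
[a, q, c, c, c, c, c, a] 3 distinct, len 8
[c, c, c, c, c, a, z] 3 distinct, len 7
[c, c, c, c, c, a, z, a] 3 distinct, len 8
[a, z, a, q] 3 distinct, len 4
Longest length with ≤3 distinct: 8.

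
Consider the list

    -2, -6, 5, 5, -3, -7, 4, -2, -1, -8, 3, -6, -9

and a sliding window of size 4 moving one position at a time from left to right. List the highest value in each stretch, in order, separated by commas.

5, 5, 5, 5, 4, 4, 4, 3, 3, 3

(-2, -6, 5, 5) → max 5
(-6, 5, 5, -3) → max 5
(5, 5, -3, -7) → max 5
(5, -3, -7, 4) → max 5
(-3, -7, 4, -2) → max 4
(-7, 4, -2, -1) → max 4
(4, -2, -1, -8) → max 4
(-2, -1, -8, 3) → max 3
(-1, -8, 3, -6) → max 3
(-8, 3, -6, -9) → max 3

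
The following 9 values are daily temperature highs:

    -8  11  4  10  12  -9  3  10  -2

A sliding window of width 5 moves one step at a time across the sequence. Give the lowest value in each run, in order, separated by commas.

-8, -9, -9, -9, -9

Sliding a size-5 window across the 9 values:
(-8, 11, 4, 10, 12) → min -8
(11, 4, 10, 12, -9) → min -9
(4, 10, 12, -9, 3) → min -9
(10, 12, -9, 3, 10) → min -9
(12, -9, 3, 10, -2) → min -9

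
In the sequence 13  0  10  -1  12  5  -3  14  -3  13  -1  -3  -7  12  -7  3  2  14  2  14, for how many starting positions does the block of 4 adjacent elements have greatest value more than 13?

13 0 10 -1 → max 13
0 10 -1 12 → max 12
10 -1 12 5 → max 12
-1 12 5 -3 → max 12
12 5 -3 14 → max 14  > 13 ✓
5 -3 14 -3 → max 14  > 13 ✓
-3 14 -3 13 → max 14  > 13 ✓
14 -3 13 -1 → max 14  > 13 ✓
-3 13 -1 -3 → max 13
13 -1 -3 -7 → max 13
-1 -3 -7 12 → max 12
-3 -7 12 -7 → max 12
-7 12 -7 3 → max 12
12 -7 3 2 → max 12
-7 3 2 14 → max 14  > 13 ✓
3 2 14 2 → max 14  > 13 ✓
2 14 2 14 → max 14  > 13 ✓
7 windows satisfy the condition.

7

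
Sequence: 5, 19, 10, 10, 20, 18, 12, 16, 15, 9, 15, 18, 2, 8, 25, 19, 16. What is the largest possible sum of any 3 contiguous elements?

60

Each size-3 window and its sum:
(5, 19, 10) → sum 34
(19, 10, 10) → sum 39
(10, 10, 20) → sum 40
(10, 20, 18) → sum 48
(20, 18, 12) → sum 50
(18, 12, 16) → sum 46
(12, 16, 15) → sum 43
(16, 15, 9) → sum 40
(15, 9, 15) → sum 39
(9, 15, 18) → sum 42
(15, 18, 2) → sum 35
(18, 2, 8) → sum 28
(2, 8, 25) → sum 35
(8, 25, 19) → sum 52
(25, 19, 16) → sum 60
Largest of these is 60.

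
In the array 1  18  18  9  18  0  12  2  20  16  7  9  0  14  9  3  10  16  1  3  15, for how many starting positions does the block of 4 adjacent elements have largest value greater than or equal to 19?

4

(1, 18, 18, 9) → max 18
(18, 18, 9, 18) → max 18
(18, 9, 18, 0) → max 18
(9, 18, 0, 12) → max 18
(18, 0, 12, 2) → max 18
(0, 12, 2, 20) → max 20  ≥ 19 ✓
(12, 2, 20, 16) → max 20  ≥ 19 ✓
(2, 20, 16, 7) → max 20  ≥ 19 ✓
(20, 16, 7, 9) → max 20  ≥ 19 ✓
(16, 7, 9, 0) → max 16
(7, 9, 0, 14) → max 14
(9, 0, 14, 9) → max 14
(0, 14, 9, 3) → max 14
(14, 9, 3, 10) → max 14
(9, 3, 10, 16) → max 16
(3, 10, 16, 1) → max 16
(10, 16, 1, 3) → max 16
(16, 1, 3, 15) → max 16
4 windows satisfy the condition.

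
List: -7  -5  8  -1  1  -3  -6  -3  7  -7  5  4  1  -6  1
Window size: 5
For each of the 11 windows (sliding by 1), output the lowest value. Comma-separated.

-7, -5, -6, -6, -6, -7, -7, -7, -7, -7, -6

Sliding a size-5 window across the 15 values:
-7 -5 8 -1 1 → min -7
-5 8 -1 1 -3 → min -5
8 -1 1 -3 -6 → min -6
-1 1 -3 -6 -3 → min -6
1 -3 -6 -3 7 → min -6
-3 -6 -3 7 -7 → min -7
-6 -3 7 -7 5 → min -7
-3 7 -7 5 4 → min -7
7 -7 5 4 1 → min -7
-7 5 4 1 -6 → min -7
5 4 1 -6 1 → min -6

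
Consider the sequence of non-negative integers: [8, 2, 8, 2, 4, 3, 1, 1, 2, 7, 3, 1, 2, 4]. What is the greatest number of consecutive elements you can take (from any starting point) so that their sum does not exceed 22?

→ 8: sum 8, len 1
→ 2: sum 10, len 2
→ 8: sum 18, len 3
→ 2: sum 20, len 4
→ 4 (dropped 8): sum 16, len 4
→ 3: sum 19, len 5
→ 1: sum 20, len 6
→ 1: sum 21, len 7
→ 2 (dropped 2): sum 21, len 7
→ 7 (dropped 8): sum 20, len 7
→ 3 (dropped 2): sum 21, len 7
→ 1: sum 22, len 8
→ 2 (dropped 4): sum 20, len 8
→ 4 (dropped 3): sum 21, len 8
Longest length seen: 8.

8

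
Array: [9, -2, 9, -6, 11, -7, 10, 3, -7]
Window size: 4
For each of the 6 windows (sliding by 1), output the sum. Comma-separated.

Sliding a size-4 window across the 9 values:
9 -2 9 -6 → sum 10
-2 9 -6 11 → sum 12
9 -6 11 -7 → sum 7
-6 11 -7 10 → sum 8
11 -7 10 3 → sum 17
-7 10 3 -7 → sum -1

10, 12, 7, 8, 17, -1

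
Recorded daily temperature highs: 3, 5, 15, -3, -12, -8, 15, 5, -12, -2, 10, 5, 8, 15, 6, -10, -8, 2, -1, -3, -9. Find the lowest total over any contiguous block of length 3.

-23

[3, 5, 15] → sum 23
[5, 15, -3] → sum 17
[15, -3, -12] → sum 0
[-3, -12, -8] → sum -23
[-12, -8, 15] → sum -5
[-8, 15, 5] → sum 12
[15, 5, -12] → sum 8
[5, -12, -2] → sum -9
[-12, -2, 10] → sum -4
[-2, 10, 5] → sum 13
[10, 5, 8] → sum 23
[5, 8, 15] → sum 28
[8, 15, 6] → sum 29
[15, 6, -10] → sum 11
[6, -10, -8] → sum -12
[-10, -8, 2] → sum -16
[-8, 2, -1] → sum -7
[2, -1, -3] → sum -2
[-1, -3, -9] → sum -13
Lowest of these is -23.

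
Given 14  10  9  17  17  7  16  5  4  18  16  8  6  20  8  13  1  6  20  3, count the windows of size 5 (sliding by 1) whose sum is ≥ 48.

(14, 10, 9, 17, 17) → sum 67  ≥ 48 ✓
(10, 9, 17, 17, 7) → sum 60  ≥ 48 ✓
(9, 17, 17, 7, 16) → sum 66  ≥ 48 ✓
(17, 17, 7, 16, 5) → sum 62  ≥ 48 ✓
(17, 7, 16, 5, 4) → sum 49  ≥ 48 ✓
(7, 16, 5, 4, 18) → sum 50  ≥ 48 ✓
(16, 5, 4, 18, 16) → sum 59  ≥ 48 ✓
(5, 4, 18, 16, 8) → sum 51  ≥ 48 ✓
(4, 18, 16, 8, 6) → sum 52  ≥ 48 ✓
(18, 16, 8, 6, 20) → sum 68  ≥ 48 ✓
(16, 8, 6, 20, 8) → sum 58  ≥ 48 ✓
(8, 6, 20, 8, 13) → sum 55  ≥ 48 ✓
(6, 20, 8, 13, 1) → sum 48  ≥ 48 ✓
(20, 8, 13, 1, 6) → sum 48  ≥ 48 ✓
(8, 13, 1, 6, 20) → sum 48  ≥ 48 ✓
(13, 1, 6, 20, 3) → sum 43
15 windows satisfy the condition.

15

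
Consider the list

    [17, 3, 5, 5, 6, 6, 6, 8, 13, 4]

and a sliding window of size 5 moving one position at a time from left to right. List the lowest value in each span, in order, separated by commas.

3, 3, 5, 5, 6, 4

17 3 5 5 6 → min 3
3 5 5 6 6 → min 3
5 5 6 6 6 → min 5
5 6 6 6 8 → min 5
6 6 6 8 13 → min 6
6 6 8 13 4 → min 4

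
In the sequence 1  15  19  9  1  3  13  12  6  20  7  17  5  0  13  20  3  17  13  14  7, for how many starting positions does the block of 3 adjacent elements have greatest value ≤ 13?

1 15 19 → max 19
15 19 9 → max 19
19 9 1 → max 19
9 1 3 → max 9  ≤ 13 ✓
1 3 13 → max 13  ≤ 13 ✓
3 13 12 → max 13  ≤ 13 ✓
13 12 6 → max 13  ≤ 13 ✓
12 6 20 → max 20
6 20 7 → max 20
20 7 17 → max 20
7 17 5 → max 17
17 5 0 → max 17
5 0 13 → max 13  ≤ 13 ✓
0 13 20 → max 20
13 20 3 → max 20
20 3 17 → max 20
3 17 13 → max 17
17 13 14 → max 17
13 14 7 → max 14
5 windows satisfy the condition.

5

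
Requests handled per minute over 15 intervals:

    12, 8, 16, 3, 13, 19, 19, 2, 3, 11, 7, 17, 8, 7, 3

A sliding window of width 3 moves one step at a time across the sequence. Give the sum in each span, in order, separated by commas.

36, 27, 32, 35, 51, 40, 24, 16, 21, 35, 32, 32, 18

12 8 16 → sum 36
8 16 3 → sum 27
16 3 13 → sum 32
3 13 19 → sum 35
13 19 19 → sum 51
19 19 2 → sum 40
19 2 3 → sum 24
2 3 11 → sum 16
3 11 7 → sum 21
11 7 17 → sum 35
7 17 8 → sum 32
17 8 7 → sum 32
8 7 3 → sum 18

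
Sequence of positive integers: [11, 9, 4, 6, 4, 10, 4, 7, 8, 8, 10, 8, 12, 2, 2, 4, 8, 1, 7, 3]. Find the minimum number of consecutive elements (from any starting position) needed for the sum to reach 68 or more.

add 11: running sum 11 < 68
add 9: running sum 20 < 68
add 4: running sum 24 < 68
add 6: running sum 30 < 68
add 4: running sum 34 < 68
add 10: running sum 44 < 68
add 4: running sum 48 < 68
add 7: running sum 55 < 68
add 8: running sum 63 < 68
end 9: [11, 9, 4, 6, 4, 10, 4, 7, 8, 8] sum 71, len 10
end 10: [9, 4, 6, 4, 10, 4, 7, 8, 8, 10] sum 70, len 10
end 11: [4, 6, 4, 10, 4, 7, 8, 8, 10, 8] sum 69, len 10
end 12: [4, 10, 4, 7, 8, 8, 10, 8, 12] sum 71, len 9
end 13: [10, 4, 7, 8, 8, 10, 8, 12, 2] sum 69, len 9
end 14: [10, 4, 7, 8, 8, 10, 8, 12, 2, 2] sum 71, len 10
end 15: [10, 4, 7, 8, 8, 10, 8, 12, 2, 2, 4] sum 75, len 11
end 16: [7, 8, 8, 10, 8, 12, 2, 2, 4, 8] sum 69, len 10
end 17: [7, 8, 8, 10, 8, 12, 2, 2, 4, 8, 1] sum 70, len 11
end 18: [8, 8, 10, 8, 12, 2, 2, 4, 8, 1, 7] sum 70, len 11
end 19: [8, 8, 10, 8, 12, 2, 2, 4, 8, 1, 7, 3] sum 73, len 12
Shortest qualifying length: 9.

9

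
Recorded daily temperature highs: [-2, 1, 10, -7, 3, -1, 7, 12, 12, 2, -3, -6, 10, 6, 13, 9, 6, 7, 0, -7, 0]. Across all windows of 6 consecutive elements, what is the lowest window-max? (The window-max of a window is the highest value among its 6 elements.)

[-2, 1, 10, -7, 3, -1] → max 10
[1, 10, -7, 3, -1, 7] → max 10
[10, -7, 3, -1, 7, 12] → max 12
[-7, 3, -1, 7, 12, 12] → max 12
[3, -1, 7, 12, 12, 2] → max 12
[-1, 7, 12, 12, 2, -3] → max 12
[7, 12, 12, 2, -3, -6] → max 12
[12, 12, 2, -3, -6, 10] → max 12
[12, 2, -3, -6, 10, 6] → max 12
[2, -3, -6, 10, 6, 13] → max 13
[-3, -6, 10, 6, 13, 9] → max 13
[-6, 10, 6, 13, 9, 6] → max 13
[10, 6, 13, 9, 6, 7] → max 13
[6, 13, 9, 6, 7, 0] → max 13
[13, 9, 6, 7, 0, -7] → max 13
[9, 6, 7, 0, -7, 0] → max 9
Lowest of these is 9.

9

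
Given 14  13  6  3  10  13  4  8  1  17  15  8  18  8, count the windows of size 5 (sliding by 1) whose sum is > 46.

14 13 6 3 10 → sum 46
13 6 3 10 13 → sum 45
6 3 10 13 4 → sum 36
3 10 13 4 8 → sum 38
10 13 4 8 1 → sum 36
13 4 8 1 17 → sum 43
4 8 1 17 15 → sum 45
8 1 17 15 8 → sum 49  > 46 ✓
1 17 15 8 18 → sum 59  > 46 ✓
17 15 8 18 8 → sum 66  > 46 ✓
3 windows satisfy the condition.

3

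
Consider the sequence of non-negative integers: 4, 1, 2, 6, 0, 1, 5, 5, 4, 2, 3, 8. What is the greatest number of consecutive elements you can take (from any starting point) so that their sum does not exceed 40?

[4] sum 4 len 1
[4, 1] sum 5 len 2
[4, 1, 2] sum 7 len 3
[4, 1, 2, 6] sum 13 len 4
[4, 1, 2, 6, 0] sum 13 len 5
[4, 1, 2, 6, 0, 1] sum 14 len 6
[4, 1, 2, 6, 0, 1, 5] sum 19 len 7
[4, 1, 2, 6, 0, 1, 5, 5] sum 24 len 8
[4, 1, 2, 6, 0, 1, 5, 5, 4] sum 28 len 9
[4, 1, 2, 6, 0, 1, 5, 5, 4, 2] sum 30 len 10
[4, 1, 2, 6, 0, 1, 5, 5, 4, 2, 3] sum 33 len 11
[1, 2, 6, 0, 1, 5, 5, 4, 2, 3, 8] sum 37 len 11
Longest length seen: 11.

11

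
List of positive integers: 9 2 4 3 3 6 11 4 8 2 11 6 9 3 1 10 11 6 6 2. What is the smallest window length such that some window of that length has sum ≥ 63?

add 9: running sum 9 < 63
add 2: running sum 11 < 63
add 4: running sum 15 < 63
add 3: running sum 18 < 63
add 3: running sum 21 < 63
add 6: running sum 27 < 63
add 11: running sum 38 < 63
add 4: running sum 42 < 63
add 8: running sum 50 < 63
add 2: running sum 52 < 63
end 10: [9, 2, 4, 3, 3, 6, 11, 4, 8, 2, 11] sum 63, len 11
end 11: [9, 2, 4, 3, 3, 6, 11, 4, 8, 2, 11, 6] sum 69, len 12
end 12: [3, 3, 6, 11, 4, 8, 2, 11, 6, 9] sum 63, len 10
end 13: [3, 6, 11, 4, 8, 2, 11, 6, 9, 3] sum 63, len 10
end 14: [3, 6, 11, 4, 8, 2, 11, 6, 9, 3, 1] sum 64, len 11
end 15: [11, 4, 8, 2, 11, 6, 9, 3, 1, 10] sum 65, len 10
end 16: [4, 8, 2, 11, 6, 9, 3, 1, 10, 11] sum 65, len 10
end 17: [8, 2, 11, 6, 9, 3, 1, 10, 11, 6] sum 67, len 10
end 18: [11, 6, 9, 3, 1, 10, 11, 6, 6] sum 63, len 9
end 19: [11, 6, 9, 3, 1, 10, 11, 6, 6, 2] sum 65, len 10
Shortest qualifying length: 9.

9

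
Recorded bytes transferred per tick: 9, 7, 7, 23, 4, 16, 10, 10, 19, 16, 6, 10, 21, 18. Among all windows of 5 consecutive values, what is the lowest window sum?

(9, 7, 7, 23, 4) → sum 50
(7, 7, 23, 4, 16) → sum 57
(7, 23, 4, 16, 10) → sum 60
(23, 4, 16, 10, 10) → sum 63
(4, 16, 10, 10, 19) → sum 59
(16, 10, 10, 19, 16) → sum 71
(10, 10, 19, 16, 6) → sum 61
(10, 19, 16, 6, 10) → sum 61
(19, 16, 6, 10, 21) → sum 72
(16, 6, 10, 21, 18) → sum 71
Lowest of these is 50.

50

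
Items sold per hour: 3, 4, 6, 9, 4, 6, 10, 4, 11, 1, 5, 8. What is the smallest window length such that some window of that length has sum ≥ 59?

10

add 3: running sum 3 < 59
add 4: running sum 7 < 59
add 6: running sum 13 < 59
add 9: running sum 22 < 59
add 4: running sum 26 < 59
add 6: running sum 32 < 59
add 10: running sum 42 < 59
add 4: running sum 46 < 59
add 11: running sum 57 < 59
add 1: running sum 58 < 59
end 10: [4, 6, 9, 4, 6, 10, 4, 11, 1, 5] sum 60, len 10
end 11: [6, 9, 4, 6, 10, 4, 11, 1, 5, 8] sum 64, len 10
Shortest qualifying length: 10.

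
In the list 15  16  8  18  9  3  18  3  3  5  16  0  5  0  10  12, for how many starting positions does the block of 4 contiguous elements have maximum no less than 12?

12

15 16 8 18 → max 18  ≥ 12 ✓
16 8 18 9 → max 18  ≥ 12 ✓
8 18 9 3 → max 18  ≥ 12 ✓
18 9 3 18 → max 18  ≥ 12 ✓
9 3 18 3 → max 18  ≥ 12 ✓
3 18 3 3 → max 18  ≥ 12 ✓
18 3 3 5 → max 18  ≥ 12 ✓
3 3 5 16 → max 16  ≥ 12 ✓
3 5 16 0 → max 16  ≥ 12 ✓
5 16 0 5 → max 16  ≥ 12 ✓
16 0 5 0 → max 16  ≥ 12 ✓
0 5 0 10 → max 10
5 0 10 12 → max 12  ≥ 12 ✓
12 windows satisfy the condition.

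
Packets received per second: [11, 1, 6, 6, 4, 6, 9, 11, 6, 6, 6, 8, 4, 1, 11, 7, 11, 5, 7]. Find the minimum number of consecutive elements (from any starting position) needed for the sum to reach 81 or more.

add 11: running sum 11 < 81
add 1: running sum 12 < 81
add 6: running sum 18 < 81
add 6: running sum 24 < 81
add 4: running sum 28 < 81
add 6: running sum 34 < 81
add 9: running sum 43 < 81
add 11: running sum 54 < 81
add 6: running sum 60 < 81
add 6: running sum 66 < 81
add 6: running sum 72 < 81
add 8: running sum 80 < 81
add 4: shortest ending here [11, 1, 6, 6, 4, 6, 9, 11, 6, 6, 6, 8, 4] sum 84, len 13
add 1: shortest ending here [11, 1, 6, 6, 4, 6, 9, 11, 6, 6, 6, 8, 4, 1] sum 85, len 14
add 11: shortest ending here [6, 6, 4, 6, 9, 11, 6, 6, 6, 8, 4, 1, 11] sum 84, len 13
add 7: shortest ending here [6, 4, 6, 9, 11, 6, 6, 6, 8, 4, 1, 11, 7] sum 85, len 13
add 11: shortest ending here [6, 9, 11, 6, 6, 6, 8, 4, 1, 11, 7, 11] sum 86, len 12
add 5: shortest ending here [9, 11, 6, 6, 6, 8, 4, 1, 11, 7, 11, 5] sum 85, len 12
add 7: shortest ending here [11, 6, 6, 6, 8, 4, 1, 11, 7, 11, 5, 7] sum 83, len 12
Shortest qualifying length: 12.

12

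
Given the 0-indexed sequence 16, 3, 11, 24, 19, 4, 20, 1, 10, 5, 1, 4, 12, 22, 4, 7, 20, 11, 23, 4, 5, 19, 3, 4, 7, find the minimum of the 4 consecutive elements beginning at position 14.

Elements at indices 14..17: 4, 7, 20, 11
min(4, 7, 20, 11) = 4

4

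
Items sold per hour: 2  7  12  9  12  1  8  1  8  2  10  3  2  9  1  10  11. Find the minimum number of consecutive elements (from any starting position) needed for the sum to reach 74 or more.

add 2: running sum 2 < 74
add 7: running sum 9 < 74
add 12: running sum 21 < 74
add 9: running sum 30 < 74
add 12: running sum 42 < 74
add 1: running sum 43 < 74
add 8: running sum 51 < 74
add 1: running sum 52 < 74
add 8: running sum 60 < 74
add 2: running sum 62 < 74
add 10: running sum 72 < 74
add 3: shortest ending here [2, 7, 12, 9, 12, 1, 8, 1, 8, 2, 10, 3] sum 75, len 12
add 2: shortest ending here [7, 12, 9, 12, 1, 8, 1, 8, 2, 10, 3, 2] sum 75, len 12
add 9: shortest ending here [12, 9, 12, 1, 8, 1, 8, 2, 10, 3, 2, 9] sum 77, len 12
add 1: shortest ending here [12, 9, 12, 1, 8, 1, 8, 2, 10, 3, 2, 9, 1] sum 78, len 13
add 10: shortest ending here [9, 12, 1, 8, 1, 8, 2, 10, 3, 2, 9, 1, 10] sum 76, len 13
add 11: shortest ending here [12, 1, 8, 1, 8, 2, 10, 3, 2, 9, 1, 10, 11] sum 78, len 13
Shortest qualifying length: 12.

12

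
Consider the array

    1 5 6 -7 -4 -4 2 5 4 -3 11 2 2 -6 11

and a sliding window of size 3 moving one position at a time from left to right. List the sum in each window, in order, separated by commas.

12, 4, -5, -15, -6, 3, 11, 6, 12, 10, 15, -2, 7

(1, 5, 6) → sum 12
(5, 6, -7) → sum 4
(6, -7, -4) → sum -5
(-7, -4, -4) → sum -15
(-4, -4, 2) → sum -6
(-4, 2, 5) → sum 3
(2, 5, 4) → sum 11
(5, 4, -3) → sum 6
(4, -3, 11) → sum 12
(-3, 11, 2) → sum 10
(11, 2, 2) → sum 15
(2, 2, -6) → sum -2
(2, -6, 11) → sum 7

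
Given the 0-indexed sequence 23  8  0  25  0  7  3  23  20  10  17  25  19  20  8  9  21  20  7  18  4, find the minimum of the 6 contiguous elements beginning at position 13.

7

Elements at indices 13..18: 20, 8, 9, 21, 20, 7
min(20, 8, 9, 21, 20, 7) = 7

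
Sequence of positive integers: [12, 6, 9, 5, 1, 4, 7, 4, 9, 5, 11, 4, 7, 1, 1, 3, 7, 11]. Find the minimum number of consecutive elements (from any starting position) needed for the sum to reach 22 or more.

3

add 12: running sum 12 < 22
add 6: running sum 18 < 22
add 9: shortest ending here [12, 6, 9] sum 27, len 3
add 5: shortest ending here [12, 6, 9, 5] sum 32, len 4
add 1: shortest ending here [12, 6, 9, 5, 1] sum 33, len 5
add 4: shortest ending here [6, 9, 5, 1, 4] sum 25, len 5
add 7: shortest ending here [9, 5, 1, 4, 7] sum 26, len 5
add 4: shortest ending here [9, 5, 1, 4, 7, 4] sum 30, len 6
add 9: shortest ending here [4, 7, 4, 9] sum 24, len 4
add 5: shortest ending here [7, 4, 9, 5] sum 25, len 4
add 11: shortest ending here [9, 5, 11] sum 25, len 3
add 4: shortest ending here [9, 5, 11, 4] sum 29, len 4
add 7: shortest ending here [11, 4, 7] sum 22, len 3
add 1: shortest ending here [11, 4, 7, 1] sum 23, len 4
add 1: shortest ending here [11, 4, 7, 1, 1] sum 24, len 5
add 3: shortest ending here [11, 4, 7, 1, 1, 3] sum 27, len 6
add 7: shortest ending here [4, 7, 1, 1, 3, 7] sum 23, len 6
add 11: shortest ending here [1, 3, 7, 11] sum 22, len 4
Shortest qualifying length: 3.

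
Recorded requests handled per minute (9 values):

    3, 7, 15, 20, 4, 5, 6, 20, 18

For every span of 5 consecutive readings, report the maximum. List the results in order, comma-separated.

[3, 7, 15, 20, 4] → max 20
[7, 15, 20, 4, 5] → max 20
[15, 20, 4, 5, 6] → max 20
[20, 4, 5, 6, 20] → max 20
[4, 5, 6, 20, 18] → max 20

20, 20, 20, 20, 20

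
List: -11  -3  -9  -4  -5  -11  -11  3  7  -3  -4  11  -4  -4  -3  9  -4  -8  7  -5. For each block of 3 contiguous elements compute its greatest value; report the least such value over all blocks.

(-11, -3, -9) → max -3
(-3, -9, -4) → max -3
(-9, -4, -5) → max -4
(-4, -5, -11) → max -4
(-5, -11, -11) → max -5
(-11, -11, 3) → max 3
(-11, 3, 7) → max 7
(3, 7, -3) → max 7
(7, -3, -4) → max 7
(-3, -4, 11) → max 11
(-4, 11, -4) → max 11
(11, -4, -4) → max 11
(-4, -4, -3) → max -3
(-4, -3, 9) → max 9
(-3, 9, -4) → max 9
(9, -4, -8) → max 9
(-4, -8, 7) → max 7
(-8, 7, -5) → max 7
Least of these is -5.

-5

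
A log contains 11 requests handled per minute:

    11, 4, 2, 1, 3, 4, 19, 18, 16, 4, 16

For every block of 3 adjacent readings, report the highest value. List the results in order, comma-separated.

11 4 2 → max 11
4 2 1 → max 4
2 1 3 → max 3
1 3 4 → max 4
3 4 19 → max 19
4 19 18 → max 19
19 18 16 → max 19
18 16 4 → max 18
16 4 16 → max 16

11, 4, 3, 4, 19, 19, 19, 18, 16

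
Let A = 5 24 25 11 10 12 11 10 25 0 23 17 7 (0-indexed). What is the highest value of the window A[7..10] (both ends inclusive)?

25

Elements at indices 7..10: 10, 25, 0, 23
max(10, 25, 0, 23) = 25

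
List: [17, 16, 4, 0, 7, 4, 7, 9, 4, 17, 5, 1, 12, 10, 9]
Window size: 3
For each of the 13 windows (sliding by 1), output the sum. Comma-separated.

37, 20, 11, 11, 18, 20, 20, 30, 26, 23, 18, 23, 31

(17, 16, 4) → sum 37
(16, 4, 0) → sum 20
(4, 0, 7) → sum 11
(0, 7, 4) → sum 11
(7, 4, 7) → sum 18
(4, 7, 9) → sum 20
(7, 9, 4) → sum 20
(9, 4, 17) → sum 30
(4, 17, 5) → sum 26
(17, 5, 1) → sum 23
(5, 1, 12) → sum 18
(1, 12, 10) → sum 23
(12, 10, 9) → sum 31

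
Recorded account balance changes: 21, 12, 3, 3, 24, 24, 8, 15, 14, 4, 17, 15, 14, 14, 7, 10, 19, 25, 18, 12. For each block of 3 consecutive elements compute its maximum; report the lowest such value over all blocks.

12

Window maxs for each of the 18 positions:
21 12 3 → max 21
12 3 3 → max 12
3 3 24 → max 24
3 24 24 → max 24
24 24 8 → max 24
24 8 15 → max 24
8 15 14 → max 15
15 14 4 → max 15
14 4 17 → max 17
4 17 15 → max 17
17 15 14 → max 17
15 14 14 → max 15
14 14 7 → max 14
14 7 10 → max 14
7 10 19 → max 19
10 19 25 → max 25
19 25 18 → max 25
25 18 12 → max 25
Lowest of these is 12.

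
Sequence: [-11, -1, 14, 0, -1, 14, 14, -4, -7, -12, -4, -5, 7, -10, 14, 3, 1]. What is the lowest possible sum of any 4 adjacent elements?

-28

[-11, -1, 14, 0] → sum 2
[-1, 14, 0, -1] → sum 12
[14, 0, -1, 14] → sum 27
[0, -1, 14, 14] → sum 27
[-1, 14, 14, -4] → sum 23
[14, 14, -4, -7] → sum 17
[14, -4, -7, -12] → sum -9
[-4, -7, -12, -4] → sum -27
[-7, -12, -4, -5] → sum -28
[-12, -4, -5, 7] → sum -14
[-4, -5, 7, -10] → sum -12
[-5, 7, -10, 14] → sum 6
[7, -10, 14, 3] → sum 14
[-10, 14, 3, 1] → sum 8
Lowest of these is -28.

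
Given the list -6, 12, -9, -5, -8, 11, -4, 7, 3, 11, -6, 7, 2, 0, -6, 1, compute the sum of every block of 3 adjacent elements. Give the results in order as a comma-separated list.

-3, -2, -22, -2, -1, 14, 6, 21, 8, 12, 3, 9, -4, -5

(-6, 12, -9) → sum -3
(12, -9, -5) → sum -2
(-9, -5, -8) → sum -22
(-5, -8, 11) → sum -2
(-8, 11, -4) → sum -1
(11, -4, 7) → sum 14
(-4, 7, 3) → sum 6
(7, 3, 11) → sum 21
(3, 11, -6) → sum 8
(11, -6, 7) → sum 12
(-6, 7, 2) → sum 3
(7, 2, 0) → sum 9
(2, 0, -6) → sum -4
(0, -6, 1) → sum -5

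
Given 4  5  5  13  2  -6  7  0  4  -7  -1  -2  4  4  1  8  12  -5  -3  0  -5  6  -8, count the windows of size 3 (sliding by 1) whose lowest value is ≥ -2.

9

4 5 5 → min 4  ≥ -2 ✓
5 5 13 → min 5  ≥ -2 ✓
5 13 2 → min 2  ≥ -2 ✓
13 2 -6 → min -6
2 -6 7 → min -6
-6 7 0 → min -6
7 0 4 → min 0  ≥ -2 ✓
0 4 -7 → min -7
4 -7 -1 → min -7
-7 -1 -2 → min -7
-1 -2 4 → min -2  ≥ -2 ✓
-2 4 4 → min -2  ≥ -2 ✓
4 4 1 → min 1  ≥ -2 ✓
4 1 8 → min 1  ≥ -2 ✓
1 8 12 → min 1  ≥ -2 ✓
8 12 -5 → min -5
12 -5 -3 → min -5
-5 -3 0 → min -5
-3 0 -5 → min -5
0 -5 6 → min -5
-5 6 -8 → min -8
9 windows satisfy the condition.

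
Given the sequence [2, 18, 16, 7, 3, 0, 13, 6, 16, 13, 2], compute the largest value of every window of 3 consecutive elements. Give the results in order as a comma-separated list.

(2, 18, 16) → max 18
(18, 16, 7) → max 18
(16, 7, 3) → max 16
(7, 3, 0) → max 7
(3, 0, 13) → max 13
(0, 13, 6) → max 13
(13, 6, 16) → max 16
(6, 16, 13) → max 16
(16, 13, 2) → max 16

18, 18, 16, 7, 13, 13, 16, 16, 16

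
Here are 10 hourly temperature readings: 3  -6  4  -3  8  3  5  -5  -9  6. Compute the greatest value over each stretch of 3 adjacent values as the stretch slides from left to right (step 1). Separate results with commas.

4, 4, 8, 8, 8, 5, 5, 6

(3, -6, 4) → max 4
(-6, 4, -3) → max 4
(4, -3, 8) → max 8
(-3, 8, 3) → max 8
(8, 3, 5) → max 8
(3, 5, -5) → max 5
(5, -5, -9) → max 5
(-5, -9, 6) → max 6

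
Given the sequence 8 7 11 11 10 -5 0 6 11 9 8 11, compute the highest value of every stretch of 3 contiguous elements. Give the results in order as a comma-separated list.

(8, 7, 11) → max 11
(7, 11, 11) → max 11
(11, 11, 10) → max 11
(11, 10, -5) → max 11
(10, -5, 0) → max 10
(-5, 0, 6) → max 6
(0, 6, 11) → max 11
(6, 11, 9) → max 11
(11, 9, 8) → max 11
(9, 8, 11) → max 11

11, 11, 11, 11, 10, 6, 11, 11, 11, 11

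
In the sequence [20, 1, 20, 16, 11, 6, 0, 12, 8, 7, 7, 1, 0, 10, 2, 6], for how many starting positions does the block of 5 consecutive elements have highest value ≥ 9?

(20, 1, 20, 16, 11) → max 20  ≥ 9 ✓
(1, 20, 16, 11, 6) → max 20  ≥ 9 ✓
(20, 16, 11, 6, 0) → max 20  ≥ 9 ✓
(16, 11, 6, 0, 12) → max 16  ≥ 9 ✓
(11, 6, 0, 12, 8) → max 12  ≥ 9 ✓
(6, 0, 12, 8, 7) → max 12  ≥ 9 ✓
(0, 12, 8, 7, 7) → max 12  ≥ 9 ✓
(12, 8, 7, 7, 1) → max 12  ≥ 9 ✓
(8, 7, 7, 1, 0) → max 8
(7, 7, 1, 0, 10) → max 10  ≥ 9 ✓
(7, 1, 0, 10, 2) → max 10  ≥ 9 ✓
(1, 0, 10, 2, 6) → max 10  ≥ 9 ✓
11 windows satisfy the condition.

11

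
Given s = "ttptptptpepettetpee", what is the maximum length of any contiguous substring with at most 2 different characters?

9

Extend right; when distinct count exceeds 2, shrink from the left:
add t: window [t] (1 distinct), len 1
add t: window [t, t] (1 distinct), len 2
add p: window [t, t, p] (2 distinct), len 3
add t: window [t, t, p, t] (2 distinct), len 4
add p: window [t, t, p, t, p] (2 distinct), len 5
add t: window [t, t, p, t, p, t] (2 distinct), len 6
add p: window [t, t, p, t, p, t, p] (2 distinct), len 7
add t: window [t, t, p, t, p, t, p, t] (2 distinct), len 8
add p: window [t, t, p, t, p, t, p, t, p] (2 distinct), len 9
add e: window [p, e] (2 distinct), len 2
add p: window [p, e, p] (2 distinct), len 3
add e: window [p, e, p, e] (2 distinct), len 4
add t: window [e, t] (2 distinct), len 2
add t: window [e, t, t] (2 distinct), len 3
add e: window [e, t, t, e] (2 distinct), len 4
add t: window [e, t, t, e, t] (2 distinct), len 5
add p: window [t, p] (2 distinct), len 2
add e: window [p, e] (2 distinct), len 2
add e: window [p, e, e] (2 distinct), len 3
Longest length with ≤2 distinct: 9.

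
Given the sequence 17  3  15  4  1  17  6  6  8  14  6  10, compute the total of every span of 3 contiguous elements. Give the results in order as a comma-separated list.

35, 22, 20, 22, 24, 29, 20, 28, 28, 30

Sliding a size-3 window across the 12 values:
(17, 3, 15) → sum 35
(3, 15, 4) → sum 22
(15, 4, 1) → sum 20
(4, 1, 17) → sum 22
(1, 17, 6) → sum 24
(17, 6, 6) → sum 29
(6, 6, 8) → sum 20
(6, 8, 14) → sum 28
(8, 14, 6) → sum 28
(14, 6, 10) → sum 30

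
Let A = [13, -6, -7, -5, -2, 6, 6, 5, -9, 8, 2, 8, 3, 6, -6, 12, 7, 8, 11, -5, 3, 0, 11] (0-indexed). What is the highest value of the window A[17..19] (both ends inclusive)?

11

Elements at indices 17..19: 8, 11, -5
max(8, 11, -5) = 11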